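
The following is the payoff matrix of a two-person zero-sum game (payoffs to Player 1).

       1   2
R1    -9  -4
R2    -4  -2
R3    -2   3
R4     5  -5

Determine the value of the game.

1/3

Row minima: R1 → -9, R2 → -4, R3 → -2, R4 → -5; maximin = -2.
Column maxima: 1 → 5, 2 → 3; minimax = 3.
-2 ≠ 3, so there is no saddle point; optimal play is mixed.
R1 is strictly dominated by R2, so Player 1 never plays it.
R2 is strictly dominated by R3, so Player 1 never plays it.
On the remaining 2×2 (R3, R4 vs 1, 2):
Let Player 1 play R3 with probability p. Expected payoff against 1: (-2)p + 5(1−p) = −7p + 5; against 2: 3p + (-5)(1−p) = 8p − 5.
Setting these equal: −7p + 5 = 8p − 5 ⇒ −15p = -10 ⇒ p = 2/3, and the value is (-7)·(2/3) + 5 = 1/3.
For Player 2: with q = P(1), equating R3's and R4's payoffs gives −5q + 3 = 10q − 5 ⇒ q = 8/15.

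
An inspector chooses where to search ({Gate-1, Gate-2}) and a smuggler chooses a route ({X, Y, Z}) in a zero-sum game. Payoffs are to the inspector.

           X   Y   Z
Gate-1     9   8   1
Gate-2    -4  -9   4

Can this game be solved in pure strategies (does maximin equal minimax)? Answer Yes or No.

Row minima: Gate-1 → 1, Gate-2 → -9; maximin = 1.
Column maxima: X → 9, Y → 8, Z → 4; minimax = 4.
1 ≠ 4, so no pure-strategy equilibrium exists.

No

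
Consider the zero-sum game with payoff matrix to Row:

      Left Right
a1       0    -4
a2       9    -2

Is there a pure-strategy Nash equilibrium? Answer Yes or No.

Yes

Row minima: a1 → -4, a2 → -2; maximin = -2.
Column maxima: Left → 9, Right → -2; minimax = -2.
maximin = minimax = -2, so a saddle point exists.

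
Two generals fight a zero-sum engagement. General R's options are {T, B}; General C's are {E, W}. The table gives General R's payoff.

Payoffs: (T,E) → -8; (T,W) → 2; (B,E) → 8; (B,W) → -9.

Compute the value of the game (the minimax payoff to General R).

-56/27

Row minima: T → -8, B → -9; maximin = -8.
Column maxima: E → 8, W → 2; minimax = 2.
-8 ≠ 2, so there is no saddle point; optimal play is mixed.
Let General R play T with probability p. Expected payoff against E: (-8)p + 8(1−p) = −16p + 8; against W: 2p + (-9)(1−p) = 11p − 9.
Setting these equal: −16p + 8 = 11p − 9 ⇒ −27p = -17 ⇒ p = 17/27, and the value is (-16)·(17/27) + 8 = -56/27.
For General C: with q = P(E), equating T's and B's payoffs gives −10q + 2 = 17q − 9 ⇒ q = 11/27.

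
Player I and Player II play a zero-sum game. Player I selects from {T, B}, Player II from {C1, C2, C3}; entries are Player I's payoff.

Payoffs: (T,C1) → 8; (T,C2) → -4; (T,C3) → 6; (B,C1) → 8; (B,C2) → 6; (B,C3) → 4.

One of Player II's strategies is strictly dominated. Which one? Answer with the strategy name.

C1

C2 holds Player I's payoff strictly below C1 in every row: -4 < 8, 6 < 8.
So C1 is strictly dominated for Player II.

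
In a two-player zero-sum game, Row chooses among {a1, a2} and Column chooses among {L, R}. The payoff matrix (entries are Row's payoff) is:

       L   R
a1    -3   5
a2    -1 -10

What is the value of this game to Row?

-35/17

Row minima: a1 → -3, a2 → -10; maximin = -3.
Column maxima: L → -1, R → 5; minimax = -1.
-3 ≠ -1, so there is no saddle point; optimal play is mixed.
Let Row play a1 with probability p. Expected payoff against L: (-3)p + (-1)(1−p) = −2p − 1; against R: 5p + (-10)(1−p) = 15p − 10.
Setting these equal: −2p − 1 = 15p − 10 ⇒ −17p = -9 ⇒ p = 9/17, and the value is (-2)·(9/17) − 1 = -35/17.
For Column: with q = P(L), equating a1's and a2's payoffs gives −8q + 5 = 9q − 10 ⇒ q = 15/17.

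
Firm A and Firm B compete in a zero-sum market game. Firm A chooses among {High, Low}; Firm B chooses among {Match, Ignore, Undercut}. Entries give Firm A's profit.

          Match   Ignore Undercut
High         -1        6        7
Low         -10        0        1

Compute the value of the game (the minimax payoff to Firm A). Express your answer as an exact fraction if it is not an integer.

-1

Row minima: High → -1, Low → -10; maximin = -1.
Column maxima: Match → -1, Ignore → 6, Undercut → 7; minimax = -1.
Since maximin = minimax = -1, there is a saddle point and the value is -1.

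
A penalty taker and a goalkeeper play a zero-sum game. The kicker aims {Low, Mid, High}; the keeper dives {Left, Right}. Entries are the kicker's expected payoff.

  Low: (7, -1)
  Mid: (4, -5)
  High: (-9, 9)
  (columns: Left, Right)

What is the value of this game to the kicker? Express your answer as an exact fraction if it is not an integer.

27/13

Row minima: Low → -1, Mid → -5, High → -9; maximin = -1.
Column maxima: Left → 7, Right → 9; minimax = 7.
-1 ≠ 7, so there is no saddle point; optimal play is mixed.
Mid is strictly dominated by Low, so the kicker never plays it.
On the remaining 2×2 (Low, High vs Left, Right):
Let the kicker play Low with probability p. Expected payoff against Left: 7p + (-9)(1−p) = 16p − 9; against Right: (-1)p + 9(1−p) = −10p + 9.
Setting these equal: 16p − 9 = −10p + 9 ⇒ 26p = 18 ⇒ p = 9/13, and the value is (16)·(9/13) − 9 = 27/13.
For the keeper: with q = P(Left), equating Low's and High's payoffs gives 8q − 1 = −18q + 9 ⇒ q = 5/13.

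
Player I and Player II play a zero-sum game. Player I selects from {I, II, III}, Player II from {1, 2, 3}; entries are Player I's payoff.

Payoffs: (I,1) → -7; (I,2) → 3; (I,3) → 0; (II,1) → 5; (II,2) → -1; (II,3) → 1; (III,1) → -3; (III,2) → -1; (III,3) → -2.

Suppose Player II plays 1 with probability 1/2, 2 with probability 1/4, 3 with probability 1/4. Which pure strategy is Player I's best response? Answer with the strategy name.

Expected payoff of I: (1/2)·(-7) + (1/4)·3 + (1/4)·0 = -11/4.
Expected payoff of II: (1/2)·5 + (1/4)·(-1) + (1/4)·1 = 5/2.
Expected payoff of III: (1/2)·(-3) + (1/4)·(-1) + (1/4)·(-2) = -9/4.
The largest is 5/2, so Player I's best response is II.

II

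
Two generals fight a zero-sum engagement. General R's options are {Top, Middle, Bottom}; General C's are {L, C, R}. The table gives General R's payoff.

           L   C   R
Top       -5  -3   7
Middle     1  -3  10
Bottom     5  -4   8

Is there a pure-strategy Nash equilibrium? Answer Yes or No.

Yes

Row minima: Top → -5, Middle → -3, Bottom → -4; maximin = -3.
Column maxima: L → 5, C → -3, R → 10; minimax = -3.
maximin = minimax = -3, so a saddle point exists.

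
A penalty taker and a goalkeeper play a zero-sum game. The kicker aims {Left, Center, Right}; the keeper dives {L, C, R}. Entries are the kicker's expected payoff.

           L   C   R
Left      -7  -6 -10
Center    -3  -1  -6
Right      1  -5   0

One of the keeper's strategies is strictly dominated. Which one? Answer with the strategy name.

L

R holds the kicker's payoff strictly below L in every row: -10 < -7, -6 < -3, 0 < 1.
So L is strictly dominated for the keeper.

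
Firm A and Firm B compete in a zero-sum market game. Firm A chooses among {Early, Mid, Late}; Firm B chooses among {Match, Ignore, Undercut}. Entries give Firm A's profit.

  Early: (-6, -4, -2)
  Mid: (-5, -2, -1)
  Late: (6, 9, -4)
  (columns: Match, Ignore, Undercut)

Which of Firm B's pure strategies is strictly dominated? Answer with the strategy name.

Ignore

Match holds Firm A's payoff strictly below Ignore in every row: -6 < -4, -5 < -2, 6 < 9.
So Ignore is strictly dominated for Firm B.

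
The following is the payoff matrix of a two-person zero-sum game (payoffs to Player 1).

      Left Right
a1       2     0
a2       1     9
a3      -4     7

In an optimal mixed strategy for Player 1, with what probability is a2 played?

Row minima: a1 → 0, a2 → 1, a3 → -4; maximin = 1.
Column maxima: Left → 2, Right → 9; minimax = 2.
1 ≠ 2, so there is no saddle point; optimal play is mixed.
a3 is strictly dominated by a2, so Player 1 never plays it.
On the remaining 2×2 (a1, a2 vs Left, Right):
Let Player 1 play a1 with probability p. Expected payoff against Left: 2p + 1(1−p) = p + 1; against Right: 0p + 9(1−p) = −9p + 9.
Setting these equal: p + 1 = −9p + 9 ⇒ 10p = 8 ⇒ p = 4/5, and the value is (1)·(4/5) + 1 = 9/5.
For Player 2: with q = P(Left), equating a1's and a2's payoffs gives 2q = −8q + 9 ⇒ q = 9/10.

1/5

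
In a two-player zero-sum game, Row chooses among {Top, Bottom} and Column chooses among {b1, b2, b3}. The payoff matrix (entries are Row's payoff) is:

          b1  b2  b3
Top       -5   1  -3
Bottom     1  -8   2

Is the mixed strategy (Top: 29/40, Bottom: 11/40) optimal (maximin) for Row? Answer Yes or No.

Against b1 this mix gives (29/40)·(-5) + (11/40)·1 = -67/20.
Against b2 this mix gives (29/40)·1 + (11/40)·(-8) = -59/40.
Against b3 this mix gives (29/40)·(-3) + (11/40)·2 = -13/8.
Column will play b1, holding Row to -67/20. Shifting weight toward the row that does better against b1 would raise this floor (the equalizing mix achieves -13/5 against both b1 and b2), so the proposed strategy is not optimal.

No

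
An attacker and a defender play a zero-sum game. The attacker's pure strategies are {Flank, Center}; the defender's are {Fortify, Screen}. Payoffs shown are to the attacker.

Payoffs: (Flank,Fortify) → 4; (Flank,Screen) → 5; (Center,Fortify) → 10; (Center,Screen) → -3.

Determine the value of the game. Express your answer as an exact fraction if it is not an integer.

31/7

Row minima: Flank → 4, Center → -3; maximin = 4.
Column maxima: Fortify → 10, Screen → 5; minimax = 5.
4 ≠ 5, so there is no saddle point; optimal play is mixed.
Let the attacker play Flank with probability p. Expected payoff against Fortify: 4p + 10(1−p) = −6p + 10; against Screen: 5p + (-3)(1−p) = 8p − 3.
Setting these equal: −6p + 10 = 8p − 3 ⇒ −14p = -13 ⇒ p = 13/14, and the value is (-6)·(13/14) + 10 = 31/7.
For the defender: with q = P(Fortify), equating Flank's and Center's payoffs gives −q + 5 = 13q − 3 ⇒ q = 4/7.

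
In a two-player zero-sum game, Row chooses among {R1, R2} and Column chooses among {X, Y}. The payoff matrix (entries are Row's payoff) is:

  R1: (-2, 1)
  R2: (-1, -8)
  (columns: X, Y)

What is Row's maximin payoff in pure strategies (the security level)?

-2

Row minima: R1 → -2, R2 → -8.
The best of these is -2.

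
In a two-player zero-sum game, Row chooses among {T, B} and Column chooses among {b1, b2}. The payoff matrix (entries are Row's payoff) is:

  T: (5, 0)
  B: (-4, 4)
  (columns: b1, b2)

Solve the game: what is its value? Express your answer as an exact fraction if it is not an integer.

Row minima: T → 0, B → -4; maximin = 0.
Column maxima: b1 → 5, b2 → 4; minimax = 4.
0 ≠ 4, so there is no saddle point; optimal play is mixed.
Let Row play T with probability p. Expected payoff against b1: 5p + (-4)(1−p) = 9p − 4; against b2: 0p + 4(1−p) = −4p + 4.
Setting these equal: 9p − 4 = −4p + 4 ⇒ 13p = 8 ⇒ p = 8/13, and the value is (9)·(8/13) − 4 = 20/13.
For Column: with q = P(b1), equating T's and B's payoffs gives 5q = −8q + 4 ⇒ q = 4/13.

20/13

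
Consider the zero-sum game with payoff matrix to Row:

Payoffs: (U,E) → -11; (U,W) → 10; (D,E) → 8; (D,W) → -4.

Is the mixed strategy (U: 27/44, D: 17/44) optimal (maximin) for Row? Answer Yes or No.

Against E this mix gives (27/44)·(-11) + (17/44)·8 = -161/44.
Against W this mix gives (27/44)·10 + (17/44)·(-4) = 101/22.
Column will play E, holding Row to -161/44. Shifting weight toward the row that does better against E would raise this floor (the equalizing mix achieves 12/11 against both E and W), so the proposed strategy is not optimal.

No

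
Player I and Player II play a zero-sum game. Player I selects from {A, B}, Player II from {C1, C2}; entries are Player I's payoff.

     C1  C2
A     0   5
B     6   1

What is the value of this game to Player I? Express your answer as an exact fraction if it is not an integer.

Row minima: A → 0, B → 1; maximin = 1.
Column maxima: C1 → 6, C2 → 5; minimax = 5.
1 ≠ 5, so there is no saddle point; optimal play is mixed.
Let Player I play A with probability p. Expected payoff against C1: 0p + 6(1−p) = −6p + 6; against C2: 5p + 1(1−p) = 4p + 1.
Setting these equal: −6p + 6 = 4p + 1 ⇒ −10p = -5 ⇒ p = 1/2, and the value is (-6)·(1/2) + 6 = 3.
For Player II: with q = P(C1), equating A's and B's payoffs gives −5q + 5 = 5q + 1 ⇒ q = 2/5.

3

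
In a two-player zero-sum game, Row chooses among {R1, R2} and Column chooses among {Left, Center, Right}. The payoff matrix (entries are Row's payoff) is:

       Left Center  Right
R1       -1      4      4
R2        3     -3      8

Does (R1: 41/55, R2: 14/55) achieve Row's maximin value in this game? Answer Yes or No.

Against Left this mix gives (41/55)·(-1) + (14/55)·3 = 1/55.
Against Center this mix gives (41/55)·4 + (14/55)·(-3) = 122/55.
Against Right this mix gives (41/55)·4 + (14/55)·8 = 276/55.
Column will play Left, holding Row to 1/55. Shifting weight toward the row that does better against Left would raise this floor (the equalizing mix achieves 9/11 against both Left and Center), so the proposed strategy is not optimal.

No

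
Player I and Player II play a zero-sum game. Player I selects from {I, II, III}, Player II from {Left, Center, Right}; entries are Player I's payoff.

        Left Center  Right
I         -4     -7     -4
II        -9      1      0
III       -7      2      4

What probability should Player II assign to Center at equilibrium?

1/4

Row minima: I → -7, II → -9, III → -7; maximin = -7.
Column maxima: Left → -4, Center → 2, Right → 4; minimax = -4.
-7 ≠ -4, so there is no saddle point; optimal play is mixed.
II is strictly dominated by III, so Player I never plays it.
With II eliminated, Right is strictly dominated by Center (it gives Player I strictly more in every remaining row), so Player II never plays it.
On the remaining 2×2 (I, III vs Left, Center):
Let Player I play I with probability p. Expected payoff against Left: (-4)p + (-7)(1−p) = 3p − 7; against Center: (-7)p + 2(1−p) = −9p + 2.
Setting these equal: 3p − 7 = −9p + 2 ⇒ 12p = 9 ⇒ p = 3/4, and the value is (3)·(3/4) − 7 = -19/4.
For Player II: with q = P(Left), equating I's and III's payoffs gives 3q − 7 = −9q + 2 ⇒ q = 3/4.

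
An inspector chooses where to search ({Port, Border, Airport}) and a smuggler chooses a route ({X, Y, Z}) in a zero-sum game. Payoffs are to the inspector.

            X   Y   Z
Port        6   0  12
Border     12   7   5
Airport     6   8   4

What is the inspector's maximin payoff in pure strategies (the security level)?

Row minima: Port → 0, Border → 5, Airport → 4.
The best of these is 5.

5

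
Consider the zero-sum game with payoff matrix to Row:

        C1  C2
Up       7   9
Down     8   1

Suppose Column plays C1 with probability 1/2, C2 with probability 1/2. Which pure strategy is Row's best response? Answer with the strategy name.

Expected payoff of Up: (1/2)·7 + (1/2)·9 = 8.
Expected payoff of Down: (1/2)·8 + (1/2)·1 = 9/2.
The largest is 8, so Row's best response is Up.

Up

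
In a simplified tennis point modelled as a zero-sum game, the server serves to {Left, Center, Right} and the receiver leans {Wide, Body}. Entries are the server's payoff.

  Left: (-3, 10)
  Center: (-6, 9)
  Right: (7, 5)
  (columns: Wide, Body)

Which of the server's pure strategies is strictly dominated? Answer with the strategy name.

Center

Left gives a strictly higher payoff than Center against every column: -3 > -6, 10 > 9.
So Center is strictly dominated and the server never plays it.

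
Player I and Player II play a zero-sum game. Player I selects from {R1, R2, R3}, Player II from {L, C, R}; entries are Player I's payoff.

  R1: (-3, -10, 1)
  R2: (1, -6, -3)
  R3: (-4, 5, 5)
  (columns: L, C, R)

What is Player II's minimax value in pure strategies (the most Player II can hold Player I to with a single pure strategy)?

Column maxima: L → 1, C → 5, R → 5.
The smallest of these is 1.

1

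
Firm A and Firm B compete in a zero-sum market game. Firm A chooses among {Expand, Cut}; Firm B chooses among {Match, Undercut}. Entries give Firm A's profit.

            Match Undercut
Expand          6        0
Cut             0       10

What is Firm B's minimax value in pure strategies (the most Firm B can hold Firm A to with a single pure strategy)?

Column maxima: Match → 6, Undercut → 10.
The smallest of these is 6.

6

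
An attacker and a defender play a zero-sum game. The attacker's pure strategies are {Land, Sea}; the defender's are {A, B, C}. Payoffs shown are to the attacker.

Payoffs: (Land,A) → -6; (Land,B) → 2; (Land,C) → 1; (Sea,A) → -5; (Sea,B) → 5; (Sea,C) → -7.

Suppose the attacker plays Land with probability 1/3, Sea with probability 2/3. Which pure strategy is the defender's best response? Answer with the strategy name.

If the defender plays A, the attacker's expected payoff is (1/3)·(-6) + (2/3)·(-5) = -16/3.
If the defender plays B, the attacker's expected payoff is (1/3)·2 + (2/3)·5 = 4.
If the defender plays C, the attacker's expected payoff is (1/3)·1 + (2/3)·(-7) = -13/3.
The defender minimizes the attacker's payoff; the smallest is -16/3, so the best response is A.

A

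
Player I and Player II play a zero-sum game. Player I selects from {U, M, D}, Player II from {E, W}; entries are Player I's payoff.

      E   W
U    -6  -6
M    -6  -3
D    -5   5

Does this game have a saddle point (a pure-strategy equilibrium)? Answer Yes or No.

Yes

Row minima: U → -6, M → -6, D → -5; maximin = -5.
Column maxima: E → -5, W → 5; minimax = -5.
maximin = minimax = -5, so a saddle point exists.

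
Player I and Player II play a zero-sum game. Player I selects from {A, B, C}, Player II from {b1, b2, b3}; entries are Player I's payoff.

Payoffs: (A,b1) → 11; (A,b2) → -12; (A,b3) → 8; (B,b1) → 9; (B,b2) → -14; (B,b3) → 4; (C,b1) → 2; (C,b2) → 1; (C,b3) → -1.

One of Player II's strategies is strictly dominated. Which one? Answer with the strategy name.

b1

b2 holds Player I's payoff strictly below b1 in every row: -12 < 11, -14 < 9, 1 < 2.
So b1 is strictly dominated for Player II.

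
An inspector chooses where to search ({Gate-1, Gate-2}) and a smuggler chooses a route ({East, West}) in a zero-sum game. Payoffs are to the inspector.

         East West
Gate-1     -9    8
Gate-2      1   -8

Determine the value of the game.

Row minima: Gate-1 → -9, Gate-2 → -8; maximin = -8.
Column maxima: East → 1, West → 8; minimax = 1.
-8 ≠ 1, so there is no saddle point; optimal play is mixed.
Let the inspector play Gate-1 with probability p. Expected payoff against East: (-9)p + 1(1−p) = −10p + 1; against West: 8p + (-8)(1−p) = 16p − 8.
Setting these equal: −10p + 1 = 16p − 8 ⇒ −26p = -9 ⇒ p = 9/26, and the value is (-10)·(9/26) + 1 = -32/13.
For the smuggler: with q = P(East), equating Gate-1's and Gate-2's payoffs gives −17q + 8 = 9q − 8 ⇒ q = 8/13.

-32/13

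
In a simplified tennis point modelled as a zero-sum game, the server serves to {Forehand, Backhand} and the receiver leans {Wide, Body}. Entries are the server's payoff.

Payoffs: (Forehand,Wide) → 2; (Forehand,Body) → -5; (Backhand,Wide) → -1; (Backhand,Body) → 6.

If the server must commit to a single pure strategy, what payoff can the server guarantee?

Row minima: Forehand → -5, Backhand → -1.
The best of these is -1.

-1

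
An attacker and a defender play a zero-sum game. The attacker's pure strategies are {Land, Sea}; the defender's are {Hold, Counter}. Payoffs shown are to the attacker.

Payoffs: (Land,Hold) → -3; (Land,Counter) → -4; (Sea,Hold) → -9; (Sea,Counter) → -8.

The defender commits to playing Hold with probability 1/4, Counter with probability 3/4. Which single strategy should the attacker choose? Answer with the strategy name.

Expected payoff of Land: (1/4)·(-3) + (3/4)·(-4) = -15/4.
Expected payoff of Sea: (1/4)·(-9) + (3/4)·(-8) = -33/4.
The largest is -15/4, so the attacker's best response is Land.

Land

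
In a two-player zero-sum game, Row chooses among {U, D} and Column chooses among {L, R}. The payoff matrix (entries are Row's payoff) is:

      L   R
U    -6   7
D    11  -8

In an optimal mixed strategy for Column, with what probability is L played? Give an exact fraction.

Row minima: U → -6, D → -8; maximin = -6.
Column maxima: L → 11, R → 7; minimax = 7.
-6 ≠ 7, so there is no saddle point; optimal play is mixed.
Let Row play U with probability p. Expected payoff against L: (-6)p + 11(1−p) = −17p + 11; against R: 7p + (-8)(1−p) = 15p − 8.
Setting these equal: −17p + 11 = 15p − 8 ⇒ −32p = -19 ⇒ p = 19/32, and the value is (-17)·(19/32) + 11 = 29/32.
For Column: with q = P(L), equating U's and D's payoffs gives −13q + 7 = 19q − 8 ⇒ q = 15/32.

15/32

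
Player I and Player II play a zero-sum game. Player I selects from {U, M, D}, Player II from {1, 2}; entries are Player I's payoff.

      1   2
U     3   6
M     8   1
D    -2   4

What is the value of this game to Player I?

9/2

Row minima: U → 3, M → 1, D → -2; maximin = 3.
Column maxima: 1 → 8, 2 → 6; minimax = 6.
3 ≠ 6, so there is no saddle point; optimal play is mixed.
D is strictly dominated by U, so Player I never plays it.
On the remaining 2×2 (U, M vs 1, 2):
Let Player I play U with probability p. Expected payoff against 1: 3p + 8(1−p) = −5p + 8; against 2: 6p + 1(1−p) = 5p + 1.
Setting these equal: −5p + 8 = 5p + 1 ⇒ −10p = -7 ⇒ p = 7/10, and the value is (-5)·(7/10) + 8 = 9/2.
For Player II: with q = P(1), equating U's and M's payoffs gives −3q + 6 = 7q + 1 ⇒ q = 1/2.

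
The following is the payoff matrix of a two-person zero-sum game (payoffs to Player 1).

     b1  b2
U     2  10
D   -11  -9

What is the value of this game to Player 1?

2

Row minima: U → 2, D → -11; maximin = 2.
Column maxima: b1 → 2, b2 → 10; minimax = 2.
Since maximin = minimax = 2, there is a saddle point and the value is 2.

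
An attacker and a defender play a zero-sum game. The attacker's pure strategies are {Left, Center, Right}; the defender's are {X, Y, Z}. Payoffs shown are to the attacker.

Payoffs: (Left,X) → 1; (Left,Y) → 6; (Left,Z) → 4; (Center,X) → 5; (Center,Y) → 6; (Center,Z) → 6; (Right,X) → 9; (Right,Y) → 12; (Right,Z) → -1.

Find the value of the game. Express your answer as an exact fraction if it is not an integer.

Row minima: Left → 1, Center → 5, Right → -1; maximin = 5.
Column maxima: X → 9, Y → 12, Z → 6; minimax = 6.
5 ≠ 6, so there is no saddle point; optimal play is mixed.
Y is strictly dominated by X (it gives the attacker strictly more in every row), so the defender never plays it.
With Y eliminated, Left is strictly dominated by Center (Center gives the attacker strictly more in every remaining column), so the attacker never plays it.
On the remaining 2×2 (Center, Right vs X, Z):
Let the attacker play Center with probability p. Expected payoff against X: 5p + 9(1−p) = −4p + 9; against Z: 6p + (-1)(1−p) = 7p − 1.
Setting these equal: −4p + 9 = 7p − 1 ⇒ −11p = -10 ⇒ p = 10/11, and the value is (-4)·(10/11) + 9 = 59/11.
For the defender: with q = P(X), equating Center's and Right's payoffs gives −q + 6 = 10q − 1 ⇒ q = 7/11.

59/11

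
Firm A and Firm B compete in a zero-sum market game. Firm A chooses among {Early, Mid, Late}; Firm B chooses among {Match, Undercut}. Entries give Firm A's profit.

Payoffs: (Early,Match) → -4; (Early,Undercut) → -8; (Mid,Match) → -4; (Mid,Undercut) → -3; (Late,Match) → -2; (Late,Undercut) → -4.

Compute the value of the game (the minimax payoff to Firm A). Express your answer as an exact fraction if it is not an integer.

-10/3

Row minima: Early → -8, Mid → -4, Late → -4; maximin = -4.
Column maxima: Match → -2, Undercut → -3; minimax = -3.
-4 ≠ -3, so there is no saddle point; optimal play is mixed.
Early is strictly dominated by Late, so Firm A never plays it.
On the remaining 2×2 (Mid, Late vs Match, Undercut):
Let Firm A play Mid with probability p. Expected payoff against Match: (-4)p + (-2)(1−p) = −2p − 2; against Undercut: (-3)p + (-4)(1−p) = p − 4.
Setting these equal: −2p − 2 = p − 4 ⇒ −3p = -2 ⇒ p = 2/3, and the value is (-2)·(2/3) − 2 = -10/3.
For Firm B: with q = P(Match), equating Mid's and Late's payoffs gives −q − 3 = 2q − 4 ⇒ q = 1/3.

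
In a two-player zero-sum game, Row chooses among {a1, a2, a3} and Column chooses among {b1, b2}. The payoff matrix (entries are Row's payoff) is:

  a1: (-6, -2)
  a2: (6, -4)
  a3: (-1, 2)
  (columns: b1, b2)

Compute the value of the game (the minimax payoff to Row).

8/13

Row minima: a1 → -6, a2 → -4, a3 → -1; maximin = -1.
Column maxima: b1 → 6, b2 → 2; minimax = 2.
-1 ≠ 2, so there is no saddle point; optimal play is mixed.
a1 is strictly dominated by a3, so Row never plays it.
On the remaining 2×2 (a2, a3 vs b1, b2):
Let Row play a2 with probability p. Expected payoff against b1: 6p + (-1)(1−p) = 7p − 1; against b2: (-4)p + 2(1−p) = −6p + 2.
Setting these equal: 7p − 1 = −6p + 2 ⇒ 13p = 3 ⇒ p = 3/13, and the value is (7)·(3/13) − 1 = 8/13.
For Column: with q = P(b1), equating a2's and a3's payoffs gives 10q − 4 = −3q + 2 ⇒ q = 6/13.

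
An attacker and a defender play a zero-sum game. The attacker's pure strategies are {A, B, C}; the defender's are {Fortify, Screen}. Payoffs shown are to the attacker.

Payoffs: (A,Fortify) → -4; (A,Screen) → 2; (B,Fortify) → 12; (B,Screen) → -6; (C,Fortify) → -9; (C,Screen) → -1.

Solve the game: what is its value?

0

Row minima: A → -4, B → -6, C → -9; maximin = -4.
Column maxima: Fortify → 12, Screen → 2; minimax = 2.
-4 ≠ 2, so there is no saddle point; optimal play is mixed.
C is strictly dominated by A, so the attacker never plays it.
On the remaining 2×2 (A, B vs Fortify, Screen):
Let the attacker play A with probability p. Expected payoff against Fortify: (-4)p + 12(1−p) = −16p + 12; against Screen: 2p + (-6)(1−p) = 8p − 6.
Setting these equal: −16p + 12 = 8p − 6 ⇒ −24p = -18 ⇒ p = 3/4, and the value is (-16)·(3/4) + 12 = 0.
For the defender: with q = P(Fortify), equating A's and B's payoffs gives −6q + 2 = 18q − 6 ⇒ q = 1/3.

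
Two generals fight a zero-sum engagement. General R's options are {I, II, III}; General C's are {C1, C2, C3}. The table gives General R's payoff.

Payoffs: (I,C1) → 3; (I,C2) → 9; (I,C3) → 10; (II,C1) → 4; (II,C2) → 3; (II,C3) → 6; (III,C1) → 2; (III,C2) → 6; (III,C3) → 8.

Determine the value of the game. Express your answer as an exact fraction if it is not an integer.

27/7

Row minima: I → 3, II → 3, III → 2; maximin = 3.
Column maxima: C1 → 4, C2 → 9, C3 → 10; minimax = 4.
3 ≠ 4, so there is no saddle point; optimal play is mixed.
III is strictly dominated by I, so General R never plays it.
C3 is strictly dominated by C1 (it gives General R strictly more in every row), so General C never plays it.
On the remaining 2×2 (I, II vs C1, C2):
Let General R play I with probability p. Expected payoff against C1: 3p + 4(1−p) = −p + 4; against C2: 9p + 3(1−p) = 6p + 3.
Setting these equal: −p + 4 = 6p + 3 ⇒ −7p = -1 ⇒ p = 1/7, and the value is (-1)·(1/7) + 4 = 27/7.
For General C: with q = P(C1), equating I's and II's payoffs gives −6q + 9 = q + 3 ⇒ q = 6/7.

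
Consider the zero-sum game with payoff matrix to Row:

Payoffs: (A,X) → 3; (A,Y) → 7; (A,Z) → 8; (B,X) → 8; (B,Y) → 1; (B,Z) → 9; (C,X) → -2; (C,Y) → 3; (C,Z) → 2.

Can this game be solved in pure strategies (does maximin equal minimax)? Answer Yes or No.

No

Row minima: A → 3, B → 1, C → -2; maximin = 3.
Column maxima: X → 8, Y → 7, Z → 9; minimax = 7.
3 ≠ 7, so no pure-strategy equilibrium exists.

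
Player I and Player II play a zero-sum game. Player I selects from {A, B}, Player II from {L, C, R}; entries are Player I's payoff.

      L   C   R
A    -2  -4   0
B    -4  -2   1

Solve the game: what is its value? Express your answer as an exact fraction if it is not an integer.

-3

Row minima: A → -4, B → -4; maximin = -4.
Column maxima: L → -2, C → -2, R → 1; minimax = -2.
-4 ≠ -2, so there is no saddle point; optimal play is mixed.
R is strictly dominated by L (it gives Player I strictly more in every row), so Player II never plays it.
On the remaining 2×2 (A, B vs L, C):
Let Player I play A with probability p. Expected payoff against L: (-2)p + (-4)(1−p) = 2p − 4; against C: (-4)p + (-2)(1−p) = −2p − 2.
Setting these equal: 2p − 4 = −2p − 2 ⇒ 4p = 2 ⇒ p = 1/2, and the value is (2)·(1/2) − 4 = -3.
For Player II: with q = P(L), equating A's and B's payoffs gives 2q − 4 = −2q − 2 ⇒ q = 1/2.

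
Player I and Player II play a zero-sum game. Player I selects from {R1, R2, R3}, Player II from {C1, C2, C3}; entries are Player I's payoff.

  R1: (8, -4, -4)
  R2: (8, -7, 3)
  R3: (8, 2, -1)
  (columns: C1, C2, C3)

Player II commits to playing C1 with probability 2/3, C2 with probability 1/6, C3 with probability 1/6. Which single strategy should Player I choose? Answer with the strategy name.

R3

Expected payoff of R1: (2/3)·8 + (1/6)·(-4) + (1/6)·(-4) = 4.
Expected payoff of R2: (2/3)·8 + (1/6)·(-7) + (1/6)·3 = 14/3.
Expected payoff of R3: (2/3)·8 + (1/6)·2 + (1/6)·(-1) = 11/2.
The largest is 11/2, so Player I's best response is R3.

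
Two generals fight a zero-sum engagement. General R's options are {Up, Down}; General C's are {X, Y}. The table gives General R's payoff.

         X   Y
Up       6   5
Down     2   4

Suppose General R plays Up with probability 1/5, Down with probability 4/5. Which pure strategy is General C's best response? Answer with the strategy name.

X

If General C plays X, General R's expected payoff is (1/5)·6 + (4/5)·2 = 14/5.
If General C plays Y, General R's expected payoff is (1/5)·5 + (4/5)·4 = 21/5.
General C minimizes General R's payoff; the smallest is 14/5, so the best response is X.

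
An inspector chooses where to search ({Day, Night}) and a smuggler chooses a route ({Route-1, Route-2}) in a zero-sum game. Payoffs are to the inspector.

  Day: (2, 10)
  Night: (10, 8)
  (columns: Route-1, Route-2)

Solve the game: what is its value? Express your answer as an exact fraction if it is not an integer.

42/5

Row minima: Day → 2, Night → 8; maximin = 8.
Column maxima: Route-1 → 10, Route-2 → 10; minimax = 10.
8 ≠ 10, so there is no saddle point; optimal play is mixed.
Let the inspector play Day with probability p. Expected payoff against Route-1: 2p + 10(1−p) = −8p + 10; against Route-2: 10p + 8(1−p) = 2p + 8.
Setting these equal: −8p + 10 = 2p + 8 ⇒ −10p = -2 ⇒ p = 1/5, and the value is (-8)·(1/5) + 10 = 42/5.
For the smuggler: with q = P(Route-1), equating Day's and Night's payoffs gives −8q + 10 = 2q + 8 ⇒ q = 1/5.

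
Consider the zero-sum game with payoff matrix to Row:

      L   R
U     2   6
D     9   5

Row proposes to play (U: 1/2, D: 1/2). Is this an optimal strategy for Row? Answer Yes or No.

Against L this mix gives (1/2)·2 + (1/2)·9 = 11/2.
Against R this mix gives (1/2)·6 + (1/2)·5 = 11/2.
All of Column's active replies (L, R) yield 11/2, and no column does worse for Row. The mix makes Column indifferent and guarantees 11/2, so it is optimal.

Yes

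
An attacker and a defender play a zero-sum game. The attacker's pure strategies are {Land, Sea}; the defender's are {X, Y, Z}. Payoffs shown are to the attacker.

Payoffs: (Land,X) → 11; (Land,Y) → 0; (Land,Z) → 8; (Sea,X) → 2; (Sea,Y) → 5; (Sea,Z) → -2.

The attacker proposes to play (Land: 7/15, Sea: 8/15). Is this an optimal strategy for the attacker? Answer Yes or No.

Against X this mix gives (7/15)·11 + (8/15)·2 = 31/5.
Against Y this mix gives (7/15)·0 + (8/15)·5 = 8/3.
Against Z this mix gives (7/15)·8 + (8/15)·(-2) = 8/3.
All of the defender's active replies (Y, Z) yield 8/3, and no column does worse for the attacker. The mix makes the defender indifferent and guarantees 8/3, so it is optimal.

Yes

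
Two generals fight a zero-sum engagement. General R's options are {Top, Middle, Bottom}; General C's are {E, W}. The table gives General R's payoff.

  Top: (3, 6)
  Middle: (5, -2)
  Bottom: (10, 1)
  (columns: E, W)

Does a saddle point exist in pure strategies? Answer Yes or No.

No

Row minima: Top → 3, Middle → -2, Bottom → 1; maximin = 3.
Column maxima: E → 10, W → 6; minimax = 6.
3 ≠ 6, so no pure-strategy equilibrium exists.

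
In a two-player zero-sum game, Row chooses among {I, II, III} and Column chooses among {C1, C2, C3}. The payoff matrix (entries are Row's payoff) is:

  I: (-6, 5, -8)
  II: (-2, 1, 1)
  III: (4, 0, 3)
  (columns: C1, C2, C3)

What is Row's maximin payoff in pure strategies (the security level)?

Row minima: I → -8, II → -2, III → 0.
The best of these is 0.

0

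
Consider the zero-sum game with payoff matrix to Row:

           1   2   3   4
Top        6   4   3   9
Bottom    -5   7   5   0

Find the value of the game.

Row minima: Top → 3, Bottom → -5; maximin = 3.
Column maxima: 1 → 6, 2 → 7, 3 → 5, 4 → 9; minimax = 5.
3 ≠ 5, so there is no saddle point; optimal play is mixed.
2 is strictly dominated by 3 (it gives Row strictly more in every row), so Column never plays it.
4 is strictly dominated by 1 (it gives Row strictly more in every row), so Column never plays it.
On the remaining 2×2 (Top, Bottom vs 1, 3):
Let Row play Top with probability p. Expected payoff against 1: 6p + (-5)(1−p) = 11p − 5; against 3: 3p + 5(1−p) = −2p + 5.
Setting these equal: 11p − 5 = −2p + 5 ⇒ 13p = 10 ⇒ p = 10/13, and the value is (11)·(10/13) − 5 = 45/13.
For Column: with q = P(1), equating Top's and Bottom's payoffs gives 3q + 3 = −10q + 5 ⇒ q = 2/13.

45/13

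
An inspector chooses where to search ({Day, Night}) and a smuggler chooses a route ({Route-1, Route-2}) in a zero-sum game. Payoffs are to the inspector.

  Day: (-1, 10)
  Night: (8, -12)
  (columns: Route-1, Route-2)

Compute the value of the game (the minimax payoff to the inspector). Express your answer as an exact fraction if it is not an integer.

68/31

Row minima: Day → -1, Night → -12; maximin = -1.
Column maxima: Route-1 → 8, Route-2 → 10; minimax = 8.
-1 ≠ 8, so there is no saddle point; optimal play is mixed.
Let the inspector play Day with probability p. Expected payoff against Route-1: (-1)p + 8(1−p) = −9p + 8; against Route-2: 10p + (-12)(1−p) = 22p − 12.
Setting these equal: −9p + 8 = 22p − 12 ⇒ −31p = -20 ⇒ p = 20/31, and the value is (-9)·(20/31) + 8 = 68/31.
For the smuggler: with q = P(Route-1), equating Day's and Night's payoffs gives −11q + 10 = 20q − 12 ⇒ q = 22/31.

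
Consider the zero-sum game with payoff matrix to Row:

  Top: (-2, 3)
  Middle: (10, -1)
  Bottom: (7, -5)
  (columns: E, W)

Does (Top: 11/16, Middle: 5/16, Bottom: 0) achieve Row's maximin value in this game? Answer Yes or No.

Against E this mix gives (11/16)·(-2) + (5/16)·10 = 7/4.
Against W this mix gives (11/16)·3 + (5/16)·(-1) = 7/4.
All of Column's active replies (E, W) yield 7/4, and no column does worse for Row. The mix makes Column indifferent and guarantees 7/4, so it is optimal.

Yes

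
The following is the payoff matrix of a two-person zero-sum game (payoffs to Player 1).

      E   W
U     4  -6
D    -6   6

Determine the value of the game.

Row minima: U → -6, D → -6; maximin = -6.
Column maxima: E → 4, W → 6; minimax = 4.
-6 ≠ 4, so there is no saddle point; optimal play is mixed.
Let Player 1 play U with probability p. Expected payoff against E: 4p + (-6)(1−p) = 10p − 6; against W: (-6)p + 6(1−p) = −12p + 6.
Setting these equal: 10p − 6 = −12p + 6 ⇒ 22p = 12 ⇒ p = 6/11, and the value is (10)·(6/11) − 6 = -6/11.
For Player 2: with q = P(E), equating U's and D's payoffs gives 10q − 6 = −12q + 6 ⇒ q = 6/11.

-6/11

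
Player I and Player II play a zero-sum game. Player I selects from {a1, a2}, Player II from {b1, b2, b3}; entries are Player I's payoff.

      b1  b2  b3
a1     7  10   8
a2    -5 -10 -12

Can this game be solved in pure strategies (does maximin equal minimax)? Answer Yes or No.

Yes

Row minima: a1 → 7, a2 → -12; maximin = 7.
Column maxima: b1 → 7, b2 → 10, b3 → 8; minimax = 7.
maximin = minimax = 7, so a saddle point exists.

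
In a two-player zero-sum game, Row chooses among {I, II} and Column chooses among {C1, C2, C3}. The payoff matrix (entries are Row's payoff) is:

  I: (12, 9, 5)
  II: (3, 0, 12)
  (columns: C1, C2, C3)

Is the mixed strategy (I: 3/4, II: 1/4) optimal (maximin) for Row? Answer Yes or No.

Against C1 this mix gives (3/4)·12 + (1/4)·3 = 39/4.
Against C2 this mix gives (3/4)·9 + (1/4)·0 = 27/4.
Against C3 this mix gives (3/4)·5 + (1/4)·12 = 27/4.
All of Column's active replies (C2, C3) yield 27/4, and no column does worse for Row. The mix makes Column indifferent and guarantees 27/4, so it is optimal.

Yes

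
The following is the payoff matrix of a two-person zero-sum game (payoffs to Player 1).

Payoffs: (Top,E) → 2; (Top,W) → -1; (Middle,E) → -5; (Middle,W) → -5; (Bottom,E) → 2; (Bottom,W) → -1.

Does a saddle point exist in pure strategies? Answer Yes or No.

Row minima: Top → -1, Middle → -5, Bottom → -1; maximin = -1.
Column maxima: E → 2, W → -1; minimax = -1.
maximin = minimax = -1, so a saddle point exists.

Yes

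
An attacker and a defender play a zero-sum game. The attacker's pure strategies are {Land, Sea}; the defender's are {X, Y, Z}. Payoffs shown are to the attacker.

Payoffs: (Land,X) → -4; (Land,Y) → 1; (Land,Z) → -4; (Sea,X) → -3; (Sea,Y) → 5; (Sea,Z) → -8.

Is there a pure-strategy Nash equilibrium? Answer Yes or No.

Row minima: Land → -4, Sea → -8; maximin = -4.
Column maxima: X → -3, Y → 5, Z → -4; minimax = -4.
maximin = minimax = -4, so a saddle point exists.

Yes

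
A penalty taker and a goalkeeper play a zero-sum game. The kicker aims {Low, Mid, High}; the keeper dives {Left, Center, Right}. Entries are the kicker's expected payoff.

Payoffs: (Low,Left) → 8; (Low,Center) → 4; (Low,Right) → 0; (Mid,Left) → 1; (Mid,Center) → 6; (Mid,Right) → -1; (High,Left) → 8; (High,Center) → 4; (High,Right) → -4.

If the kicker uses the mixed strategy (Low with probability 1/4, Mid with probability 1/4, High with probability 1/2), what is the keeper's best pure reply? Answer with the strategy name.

If the keeper plays Left, the kicker's expected payoff is (1/4)·8 + (1/4)·1 + (1/2)·8 = 25/4.
If the keeper plays Center, the kicker's expected payoff is (1/4)·4 + (1/4)·6 + (1/2)·4 = 9/2.
If the keeper plays Right, the kicker's expected payoff is (1/4)·0 + (1/4)·(-1) + (1/2)·(-4) = -9/4.
The keeper minimizes the kicker's payoff; the smallest is -9/4, so the best response is Right.

Right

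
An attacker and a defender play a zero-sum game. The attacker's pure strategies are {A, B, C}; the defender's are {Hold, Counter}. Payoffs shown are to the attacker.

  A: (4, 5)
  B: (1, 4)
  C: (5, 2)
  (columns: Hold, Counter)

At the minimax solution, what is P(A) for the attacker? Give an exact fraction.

3/4

Row minima: A → 4, B → 1, C → 2; maximin = 4.
Column maxima: Hold → 5, Counter → 5; minimax = 5.
4 ≠ 5, so there is no saddle point; optimal play is mixed.
B is strictly dominated by A, so the attacker never plays it.
On the remaining 2×2 (A, C vs Hold, Counter):
Let the attacker play A with probability p. Expected payoff against Hold: 4p + 5(1−p) = −p + 5; against Counter: 5p + 2(1−p) = 3p + 2.
Setting these equal: −p + 5 = 3p + 2 ⇒ −4p = -3 ⇒ p = 3/4, and the value is (-1)·(3/4) + 5 = 17/4.
For the defender: with q = P(Hold), equating A's and C's payoffs gives −q + 5 = 3q + 2 ⇒ q = 3/4.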